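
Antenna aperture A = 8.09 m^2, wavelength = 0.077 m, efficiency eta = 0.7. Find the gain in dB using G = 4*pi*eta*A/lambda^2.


G_linear = 4*pi*0.7*8.09/0.077^2 = 12002.59
G_dB = 10*log10(12002.59) = 40.8 dB

40.8 dB


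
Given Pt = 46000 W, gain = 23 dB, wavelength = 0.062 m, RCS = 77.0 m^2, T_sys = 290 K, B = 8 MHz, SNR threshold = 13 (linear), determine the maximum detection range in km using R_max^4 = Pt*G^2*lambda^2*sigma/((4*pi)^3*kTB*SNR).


G_lin = 10^(23/10) = 199.526231
R^4 = 46000 * 199.526231^2 * 0.062^2 * 77.0 / ((4*pi)^3 * 1.38e-23 * 290 * 8000000.0 * 13)
R^4 = 6.56284e17 m^4
R_max = (6.56284e17)^(1/4) = 28462.5 m = 28.5 km

28.5 km


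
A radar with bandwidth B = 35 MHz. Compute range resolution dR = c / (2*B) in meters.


dR = 3e8 / (2 * 35000000.0) = 4.29 m

4.29 m


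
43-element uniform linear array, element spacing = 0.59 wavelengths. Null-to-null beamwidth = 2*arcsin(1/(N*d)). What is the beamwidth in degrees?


1/(N*d) = 1/(43*0.59) = 0.039417
BW = 2*arcsin(0.039417) = 4.5 degrees

4.5 degrees


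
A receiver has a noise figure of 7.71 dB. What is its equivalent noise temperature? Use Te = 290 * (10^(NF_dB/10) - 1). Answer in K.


NF_lin = 10^(7.71/10) = 5.902011
Te = 290 * (5.902011 - 1) = 1421.6 K

1421.6 K


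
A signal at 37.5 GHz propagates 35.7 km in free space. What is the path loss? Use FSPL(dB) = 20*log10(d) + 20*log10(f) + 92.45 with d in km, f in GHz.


20*log10(35.7) = 31.05
20*log10(37.5) = 31.48
FSPL = 155.0 dB

155.0 dB


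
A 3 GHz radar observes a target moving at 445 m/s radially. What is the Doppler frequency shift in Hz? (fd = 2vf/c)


fd = 2 * 445 * 3000000000.0 / 3e8 = 8900.0 Hz

8900.0 Hz


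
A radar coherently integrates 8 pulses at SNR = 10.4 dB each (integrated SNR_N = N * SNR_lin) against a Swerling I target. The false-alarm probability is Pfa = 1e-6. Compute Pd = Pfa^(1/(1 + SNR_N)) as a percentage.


SNR_lin = 10^(10.4/10) = 10.96478
SNR_N = 8 * 10.96478 = 87.71824
1/(1 + SNR_N) = 1/88.71824 = 0.0112716
Pd = (1e-6)^0.0112716 = 0.8558
Pd = 85.6%

85.6%


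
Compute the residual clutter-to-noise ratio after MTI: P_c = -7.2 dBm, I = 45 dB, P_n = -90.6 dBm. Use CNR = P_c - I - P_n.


CNR = -7.2 - 45 - (-90.6) = 38.4 dB

38.4 dB


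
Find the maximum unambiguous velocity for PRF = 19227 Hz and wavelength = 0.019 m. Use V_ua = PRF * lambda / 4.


V_ua = 19227 * 0.019 / 4 = 91.3 m/s

91.3 m/s


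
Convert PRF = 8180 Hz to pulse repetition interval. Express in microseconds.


PRI = 1/8180 = 0.0001222494 s = 122.2 us

122.2 us


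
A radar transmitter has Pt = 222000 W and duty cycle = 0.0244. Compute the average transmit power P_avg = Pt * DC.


P_avg = 222000 * 0.0244 = 5416.8 W

5416.8 W


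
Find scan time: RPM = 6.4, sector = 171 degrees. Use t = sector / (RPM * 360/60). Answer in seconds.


t = 171 / (6.4 * 360) * 60 = 4.45 s

4.45 s


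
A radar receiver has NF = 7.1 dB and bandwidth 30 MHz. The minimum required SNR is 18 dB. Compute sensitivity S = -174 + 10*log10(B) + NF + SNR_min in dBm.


10*log10(30000000.0) = 74.77
S = -174 + 74.77 + 7.1 + 18 = -74.1 dBm

-74.1 dBm


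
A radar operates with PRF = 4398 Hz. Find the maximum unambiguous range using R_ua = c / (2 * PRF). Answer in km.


R_ua = 3e8 / (2 * 4398) = 34106.4 m = 34.1 km

34.1 km


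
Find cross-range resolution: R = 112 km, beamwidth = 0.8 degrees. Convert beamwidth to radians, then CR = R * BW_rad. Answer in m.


BW_rad = 0.013962634
CR = 112000 * 0.013962634 = 1563.8 m

1563.8 m


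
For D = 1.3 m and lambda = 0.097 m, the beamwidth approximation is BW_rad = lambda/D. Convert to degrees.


BW_rad = 0.097 / 1.3 = 0.074615
BW_deg = 4.28 degrees

4.28 degrees


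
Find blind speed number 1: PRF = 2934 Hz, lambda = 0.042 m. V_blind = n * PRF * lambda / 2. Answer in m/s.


V_blind = 1 * 2934 * 0.042 / 2 = 61.6 m/s

61.6 m/s


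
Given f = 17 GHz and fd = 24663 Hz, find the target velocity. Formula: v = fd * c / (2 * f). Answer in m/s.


v = 24663 * 3e8 / (2 * 17000000000.0) = 217.6 m/s

217.6 m/s


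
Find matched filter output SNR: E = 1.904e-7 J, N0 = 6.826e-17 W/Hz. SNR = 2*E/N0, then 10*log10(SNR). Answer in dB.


SNR_lin = 2 * 1.904e-7 / 6.826e-17 = 5.579e9
SNR_dB = 10*log10(5.579e9) = 97.5 dB

97.5 dB


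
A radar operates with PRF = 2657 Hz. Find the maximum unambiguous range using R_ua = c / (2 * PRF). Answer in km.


R_ua = 3e8 / (2 * 2657) = 56454.6 m = 56.5 km

56.5 km


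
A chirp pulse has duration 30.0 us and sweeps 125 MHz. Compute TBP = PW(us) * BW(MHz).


TBP = 30.0 * 125 = 3750.0

3750.0


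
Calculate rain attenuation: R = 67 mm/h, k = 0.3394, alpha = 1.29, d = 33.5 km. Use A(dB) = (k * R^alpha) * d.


gamma = 0.3394 * 67^1.29 = 76.974758 dB/km
A = 76.974758 * 33.5 = 2578.65 dB

2578.65 dB


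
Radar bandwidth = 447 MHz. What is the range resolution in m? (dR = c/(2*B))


dR = 3e8 / (2 * 447000000.0) = 0.34 m

0.34 m


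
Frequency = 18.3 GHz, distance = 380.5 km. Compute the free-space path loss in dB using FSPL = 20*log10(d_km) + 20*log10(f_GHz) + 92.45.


20*log10(380.5) = 51.61
20*log10(18.3) = 25.25
FSPL = 169.3 dB

169.3 dB


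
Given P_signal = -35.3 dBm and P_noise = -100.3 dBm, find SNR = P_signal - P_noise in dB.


SNR = -35.3 - (-100.3) = 65.0 dB

65.0 dB


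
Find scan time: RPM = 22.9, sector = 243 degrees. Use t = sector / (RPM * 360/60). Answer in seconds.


t = 243 / (22.9 * 360) * 60 = 1.77 s

1.77 s


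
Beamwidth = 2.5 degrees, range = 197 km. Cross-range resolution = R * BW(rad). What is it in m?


BW_rad = 0.043633231
CR = 197000 * 0.043633231 = 8595.7 m

8595.7 m


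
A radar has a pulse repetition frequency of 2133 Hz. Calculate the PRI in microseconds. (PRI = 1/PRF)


PRI = 1/2133 = 0.0004688233 s = 468.8 us

468.8 us


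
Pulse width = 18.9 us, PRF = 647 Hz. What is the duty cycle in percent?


DC = 18.9e-6 * 647 * 100 = 1.22%

1.22%


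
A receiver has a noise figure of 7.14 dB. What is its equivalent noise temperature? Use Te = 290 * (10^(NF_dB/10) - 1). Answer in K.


NF_lin = 10^(7.14/10) = 5.176068
Te = 290 * (5.176068 - 1) = 1211.1 K

1211.1 K


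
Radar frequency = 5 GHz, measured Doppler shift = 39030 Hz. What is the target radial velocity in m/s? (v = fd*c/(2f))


v = 39030 * 3e8 / (2 * 5000000000.0) = 1170.9 m/s

1170.9 m/s


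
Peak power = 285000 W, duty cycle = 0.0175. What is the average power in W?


P_avg = 285000 * 0.0175 = 4987.5 W

4987.5 W


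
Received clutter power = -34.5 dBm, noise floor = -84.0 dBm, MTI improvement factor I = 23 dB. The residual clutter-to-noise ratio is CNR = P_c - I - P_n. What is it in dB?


CNR = -34.5 - 23 - (-84.0) = 26.5 dB

26.5 dB


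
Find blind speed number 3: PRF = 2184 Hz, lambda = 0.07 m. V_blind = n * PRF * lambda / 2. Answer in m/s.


V_blind = 3 * 2184 * 0.07 / 2 = 229.3 m/s

229.3 m/s


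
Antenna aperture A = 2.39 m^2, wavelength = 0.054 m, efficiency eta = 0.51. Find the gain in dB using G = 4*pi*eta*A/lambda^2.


G_linear = 4*pi*0.51*2.39/0.054^2 = 5252.79
G_dB = 10*log10(5252.79) = 37.2 dB

37.2 dB


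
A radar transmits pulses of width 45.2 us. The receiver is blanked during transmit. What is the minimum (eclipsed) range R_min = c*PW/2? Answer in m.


R_min = 3e8 * 45.2e-6 / 2 = 6780.0 m

6780.0 m


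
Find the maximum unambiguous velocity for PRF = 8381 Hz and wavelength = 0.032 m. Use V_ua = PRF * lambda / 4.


V_ua = 8381 * 0.032 / 4 = 67.0 m/s

67.0 m/s


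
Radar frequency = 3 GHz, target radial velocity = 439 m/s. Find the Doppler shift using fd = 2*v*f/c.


fd = 2 * 439 * 3000000000.0 / 3e8 = 8780.0 Hz

8780.0 Hz


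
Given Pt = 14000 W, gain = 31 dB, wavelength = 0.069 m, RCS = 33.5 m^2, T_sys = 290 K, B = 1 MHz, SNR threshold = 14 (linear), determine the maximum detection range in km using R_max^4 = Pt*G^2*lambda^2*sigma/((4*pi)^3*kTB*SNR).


G_lin = 10^(31/10) = 1258.925412
R^4 = 14000 * 1258.925412^2 * 0.069^2 * 33.5 / ((4*pi)^3 * 1.38e-23 * 290 * 1000000.0 * 14)
R^4 = 3.183e19 m^4
R_max = (3.183e19)^(1/4) = 75112.0 m = 75.1 km

75.1 km


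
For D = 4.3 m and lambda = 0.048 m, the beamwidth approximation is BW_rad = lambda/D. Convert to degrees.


BW_rad = 0.048 / 4.3 = 0.011163
BW_deg = 0.64 degrees

0.64 degrees


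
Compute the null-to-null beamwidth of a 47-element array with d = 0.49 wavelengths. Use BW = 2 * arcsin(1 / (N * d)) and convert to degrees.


1/(N*d) = 1/(47*0.49) = 0.043422
BW = 2*arcsin(0.043422) = 5.0 degrees

5.0 degrees


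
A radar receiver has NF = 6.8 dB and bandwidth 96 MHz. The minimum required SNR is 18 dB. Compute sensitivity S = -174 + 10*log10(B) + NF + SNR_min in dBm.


10*log10(96000000.0) = 79.82
S = -174 + 79.82 + 6.8 + 18 = -69.4 dBm

-69.4 dBm


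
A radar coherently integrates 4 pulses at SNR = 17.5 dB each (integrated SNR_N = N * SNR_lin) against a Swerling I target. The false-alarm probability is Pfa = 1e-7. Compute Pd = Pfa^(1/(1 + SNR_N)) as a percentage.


SNR_lin = 10^(17.5/10) = 56.23413
SNR_N = 4 * 56.23413 = 224.93652
1/(1 + SNR_N) = 1/225.93652 = 0.004426
Pd = (1e-7)^0.004426 = 0.93115
Pd = 93.1%

93.1%


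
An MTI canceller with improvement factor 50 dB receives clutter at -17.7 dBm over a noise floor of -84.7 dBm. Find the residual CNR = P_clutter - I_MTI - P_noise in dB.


CNR = -17.7 - 50 - (-84.7) = 17.0 dB

17.0 dB


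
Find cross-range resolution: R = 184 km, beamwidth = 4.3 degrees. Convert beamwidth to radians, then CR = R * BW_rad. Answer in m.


BW_rad = 0.075049158
CR = 184000 * 0.075049158 = 13809.0 m

13809.0 m


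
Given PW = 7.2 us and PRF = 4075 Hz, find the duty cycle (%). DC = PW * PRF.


DC = 7.2e-6 * 4075 * 100 = 2.93%

2.93%


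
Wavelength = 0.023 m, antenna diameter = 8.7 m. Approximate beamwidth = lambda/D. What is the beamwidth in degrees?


BW_rad = 0.023 / 8.7 = 0.002644
BW_deg = 0.15 degrees

0.15 degrees


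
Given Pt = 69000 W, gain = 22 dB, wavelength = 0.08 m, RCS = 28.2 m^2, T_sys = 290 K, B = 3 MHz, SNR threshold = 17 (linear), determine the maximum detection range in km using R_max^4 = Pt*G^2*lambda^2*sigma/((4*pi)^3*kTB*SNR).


G_lin = 10^(22/10) = 158.489319
R^4 = 69000 * 158.489319^2 * 0.08^2 * 28.2 / ((4*pi)^3 * 1.38e-23 * 290 * 3000000.0 * 17)
R^4 = 7.72327e17 m^4
R_max = (7.72327e17)^(1/4) = 29644.9 m = 29.6 km

29.6 km


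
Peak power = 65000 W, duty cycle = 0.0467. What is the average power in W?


P_avg = 65000 * 0.0467 = 3035.5 W

3035.5 W


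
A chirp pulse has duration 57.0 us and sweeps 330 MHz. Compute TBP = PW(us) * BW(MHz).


TBP = 57.0 * 330 = 18810.0

18810.0


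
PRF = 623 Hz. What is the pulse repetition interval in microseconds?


PRI = 1/623 = 0.0016051364 s = 1605.1 us

1605.1 us


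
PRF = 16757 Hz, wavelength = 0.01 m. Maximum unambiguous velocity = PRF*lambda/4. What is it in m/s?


V_ua = 16757 * 0.01 / 4 = 41.9 m/s

41.9 m/s


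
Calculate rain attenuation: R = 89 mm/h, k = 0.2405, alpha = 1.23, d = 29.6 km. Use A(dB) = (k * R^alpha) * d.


gamma = 0.2405 * 89^1.23 = 60.09866 dB/km
A = 60.09866 * 29.6 = 1778.92 dB

1778.92 dB


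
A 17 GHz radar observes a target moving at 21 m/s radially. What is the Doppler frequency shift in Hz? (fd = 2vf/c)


fd = 2 * 21 * 17000000000.0 / 3e8 = 2380.0 Hz

2380.0 Hz


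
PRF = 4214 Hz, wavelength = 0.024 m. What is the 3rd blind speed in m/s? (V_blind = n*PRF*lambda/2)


V_blind = 3 * 4214 * 0.024 / 2 = 151.7 m/s

151.7 m/s


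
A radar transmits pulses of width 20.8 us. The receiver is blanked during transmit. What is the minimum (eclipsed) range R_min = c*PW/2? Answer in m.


R_min = 3e8 * 20.8e-6 / 2 = 3120.0 m

3120.0 m


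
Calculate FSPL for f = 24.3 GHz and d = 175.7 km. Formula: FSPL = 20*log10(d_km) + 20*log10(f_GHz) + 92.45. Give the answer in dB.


20*log10(175.7) = 44.9
20*log10(24.3) = 27.71
FSPL = 165.1 dB

165.1 dB


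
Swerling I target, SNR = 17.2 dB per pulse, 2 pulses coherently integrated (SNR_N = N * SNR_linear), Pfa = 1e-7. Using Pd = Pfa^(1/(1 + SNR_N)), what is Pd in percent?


SNR_lin = 10^(17.2/10) = 52.48075
SNR_N = 2 * 52.48075 = 104.9615
1/(1 + SNR_N) = 1/105.9615 = 0.0094374
Pd = (1e-7)^0.0094374 = 0.85889
Pd = 85.9%

85.9%


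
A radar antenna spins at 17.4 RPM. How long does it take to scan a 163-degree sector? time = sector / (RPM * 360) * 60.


t = 163 / (17.4 * 360) * 60 = 1.56 s

1.56 s


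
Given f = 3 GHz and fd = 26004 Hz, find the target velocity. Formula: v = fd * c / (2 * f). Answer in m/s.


v = 26004 * 3e8 / (2 * 3000000000.0) = 1300.2 m/s

1300.2 m/s


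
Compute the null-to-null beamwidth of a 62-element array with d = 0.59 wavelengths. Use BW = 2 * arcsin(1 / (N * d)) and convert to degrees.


1/(N*d) = 1/(62*0.59) = 0.027337
BW = 2*arcsin(0.027337) = 3.1 degrees

3.1 degrees


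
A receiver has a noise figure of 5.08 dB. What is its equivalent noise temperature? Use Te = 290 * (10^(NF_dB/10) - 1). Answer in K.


NF_lin = 10^(5.08/10) = 3.221069
Te = 290 * (3.221069 - 1) = 644.1 K

644.1 K


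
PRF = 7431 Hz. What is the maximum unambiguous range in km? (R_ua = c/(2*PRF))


R_ua = 3e8 / (2 * 7431) = 20185.7 m = 20.2 km

20.2 km


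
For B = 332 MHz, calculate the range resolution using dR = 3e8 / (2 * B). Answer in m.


dR = 3e8 / (2 * 332000000.0) = 0.45 m

0.45 m


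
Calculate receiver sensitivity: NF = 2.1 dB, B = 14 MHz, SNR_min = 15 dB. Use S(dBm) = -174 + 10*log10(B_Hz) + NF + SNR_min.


10*log10(14000000.0) = 71.46
S = -174 + 71.46 + 2.1 + 15 = -85.4 dBm

-85.4 dBm


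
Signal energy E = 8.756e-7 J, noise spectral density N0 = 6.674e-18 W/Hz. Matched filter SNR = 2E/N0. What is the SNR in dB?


SNR_lin = 2 * 8.756e-7 / 6.674e-18 = 2.624e11
SNR_dB = 10*log10(2.624e11) = 114.2 dB

114.2 dB


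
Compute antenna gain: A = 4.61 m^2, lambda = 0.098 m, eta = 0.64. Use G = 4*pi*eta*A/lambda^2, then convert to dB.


G_linear = 4*pi*0.64*4.61/0.098^2 = 3860.46
G_dB = 10*log10(3860.46) = 35.9 dB

35.9 dB


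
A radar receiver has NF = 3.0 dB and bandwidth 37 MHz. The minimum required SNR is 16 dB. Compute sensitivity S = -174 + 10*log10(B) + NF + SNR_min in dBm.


10*log10(37000000.0) = 75.68
S = -174 + 75.68 + 3.0 + 16 = -79.3 dBm

-79.3 dBm


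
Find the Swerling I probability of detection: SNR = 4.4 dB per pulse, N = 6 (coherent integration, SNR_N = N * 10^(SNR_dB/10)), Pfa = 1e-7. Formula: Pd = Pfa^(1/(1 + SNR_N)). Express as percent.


SNR_lin = 10^(4.4/10) = 2.75423
SNR_N = 6 * 2.75423 = 16.52538
1/(1 + SNR_N) = 1/17.52538 = 0.0570601
Pd = (1e-7)^0.0570601 = 0.39864
Pd = 39.9%

39.9%


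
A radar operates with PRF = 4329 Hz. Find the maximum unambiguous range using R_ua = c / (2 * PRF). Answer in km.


R_ua = 3e8 / (2 * 4329) = 34650.0 m = 34.7 km

34.7 km


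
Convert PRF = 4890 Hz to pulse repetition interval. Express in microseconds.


PRI = 1/4890 = 0.000204499 s = 204.5 us

204.5 us


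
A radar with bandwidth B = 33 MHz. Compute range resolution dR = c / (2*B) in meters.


dR = 3e8 / (2 * 33000000.0) = 4.55 m

4.55 m


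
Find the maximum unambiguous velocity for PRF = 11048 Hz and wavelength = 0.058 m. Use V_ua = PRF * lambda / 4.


V_ua = 11048 * 0.058 / 4 = 160.2 m/s

160.2 m/s


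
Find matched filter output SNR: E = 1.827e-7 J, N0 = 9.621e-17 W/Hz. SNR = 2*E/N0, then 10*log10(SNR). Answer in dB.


SNR_lin = 2 * 1.827e-7 / 9.621e-17 = 3.798e9
SNR_dB = 10*log10(3.798e9) = 95.8 dB

95.8 dB


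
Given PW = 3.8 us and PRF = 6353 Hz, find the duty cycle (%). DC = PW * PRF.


DC = 3.8e-6 * 6353 * 100 = 2.41%

2.41%


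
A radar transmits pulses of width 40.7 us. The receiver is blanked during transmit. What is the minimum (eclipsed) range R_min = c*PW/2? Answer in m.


R_min = 3e8 * 40.7e-6 / 2 = 6105.0 m

6105.0 m


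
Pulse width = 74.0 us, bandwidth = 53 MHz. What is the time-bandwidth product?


TBP = 74.0 * 53 = 3922.0

3922.0


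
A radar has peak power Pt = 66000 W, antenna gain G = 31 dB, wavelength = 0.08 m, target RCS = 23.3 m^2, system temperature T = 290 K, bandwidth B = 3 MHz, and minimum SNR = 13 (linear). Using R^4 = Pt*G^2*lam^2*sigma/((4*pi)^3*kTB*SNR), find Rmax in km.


G_lin = 10^(31/10) = 1258.925412
R^4 = 66000 * 1258.925412^2 * 0.08^2 * 23.3 / ((4*pi)^3 * 1.38e-23 * 290 * 3000000.0 * 13)
R^4 = 5.03626e19 m^4
R_max = (5.03626e19)^(1/4) = 84241.7 m = 84.2 km

84.2 km


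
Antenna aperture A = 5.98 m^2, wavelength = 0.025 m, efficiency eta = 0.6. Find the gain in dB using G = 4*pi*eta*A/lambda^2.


G_linear = 4*pi*0.6*5.98/0.025^2 = 72141.02
G_dB = 10*log10(72141.02) = 48.6 dB

48.6 dB


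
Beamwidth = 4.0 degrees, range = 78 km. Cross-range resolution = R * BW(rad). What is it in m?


BW_rad = 0.06981317
CR = 78000 * 0.06981317 = 5445.4 m

5445.4 m


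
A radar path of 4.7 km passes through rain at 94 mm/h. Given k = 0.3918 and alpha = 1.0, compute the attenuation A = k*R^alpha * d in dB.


gamma = 0.3918 * 94^1.0 = 36.8292 dB/km
A = 36.8292 * 4.7 = 173.1 dB

173.1 dB


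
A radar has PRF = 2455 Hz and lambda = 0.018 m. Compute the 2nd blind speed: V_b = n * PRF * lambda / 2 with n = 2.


V_blind = 2 * 2455 * 0.018 / 2 = 44.2 m/s

44.2 m/s


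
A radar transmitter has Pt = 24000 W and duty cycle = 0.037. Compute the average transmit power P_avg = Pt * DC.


P_avg = 24000 * 0.037 = 888.0 W

888.0 W


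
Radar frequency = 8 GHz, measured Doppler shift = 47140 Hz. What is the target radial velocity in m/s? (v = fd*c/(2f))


v = 47140 * 3e8 / (2 * 8000000000.0) = 883.9 m/s

883.9 m/s


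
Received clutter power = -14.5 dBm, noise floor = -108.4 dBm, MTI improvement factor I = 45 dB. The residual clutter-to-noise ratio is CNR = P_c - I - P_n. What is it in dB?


CNR = -14.5 - 45 - (-108.4) = 48.9 dB

48.9 dB


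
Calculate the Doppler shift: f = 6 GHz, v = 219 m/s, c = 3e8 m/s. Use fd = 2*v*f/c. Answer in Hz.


fd = 2 * 219 * 6000000000.0 / 3e8 = 8760.0 Hz

8760.0 Hz


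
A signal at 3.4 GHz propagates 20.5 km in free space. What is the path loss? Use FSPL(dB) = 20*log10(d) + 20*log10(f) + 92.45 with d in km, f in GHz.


20*log10(20.5) = 26.24
20*log10(3.4) = 10.63
FSPL = 129.3 dB

129.3 dB


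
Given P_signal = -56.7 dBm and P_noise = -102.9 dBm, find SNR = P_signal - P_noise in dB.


SNR = -56.7 - (-102.9) = 46.2 dB

46.2 dB


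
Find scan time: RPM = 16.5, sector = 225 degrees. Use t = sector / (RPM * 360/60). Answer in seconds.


t = 225 / (16.5 * 360) * 60 = 2.27 s

2.27 s


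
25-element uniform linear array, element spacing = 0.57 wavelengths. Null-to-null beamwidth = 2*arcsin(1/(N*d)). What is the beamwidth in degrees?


1/(N*d) = 1/(25*0.57) = 0.070175
BW = 2*arcsin(0.070175) = 8.0 degrees

8.0 degrees


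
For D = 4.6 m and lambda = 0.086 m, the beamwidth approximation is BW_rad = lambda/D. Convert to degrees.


BW_rad = 0.086 / 4.6 = 0.018696
BW_deg = 1.07 degrees

1.07 degrees


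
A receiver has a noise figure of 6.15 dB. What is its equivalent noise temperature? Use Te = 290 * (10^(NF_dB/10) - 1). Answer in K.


NF_lin = 10^(6.15/10) = 4.120975
Te = 290 * (4.120975 - 1) = 905.1 K

905.1 K


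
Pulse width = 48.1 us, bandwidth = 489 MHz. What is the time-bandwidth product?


TBP = 48.1 * 489 = 23520.9

23520.9


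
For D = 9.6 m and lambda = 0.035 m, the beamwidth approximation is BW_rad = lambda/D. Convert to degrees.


BW_rad = 0.035 / 9.6 = 0.003646
BW_deg = 0.21 degrees

0.21 degrees


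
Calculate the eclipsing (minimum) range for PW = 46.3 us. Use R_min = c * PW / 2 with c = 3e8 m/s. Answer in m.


R_min = 3e8 * 46.3e-6 / 2 = 6945.0 m

6945.0 m


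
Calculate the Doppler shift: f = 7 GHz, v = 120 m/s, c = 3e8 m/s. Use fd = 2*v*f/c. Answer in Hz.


fd = 2 * 120 * 7000000000.0 / 3e8 = 5600.0 Hz

5600.0 Hz


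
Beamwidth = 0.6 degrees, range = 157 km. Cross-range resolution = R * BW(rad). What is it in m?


BW_rad = 0.010471976
CR = 157000 * 0.010471976 = 1644.1 m

1644.1 m


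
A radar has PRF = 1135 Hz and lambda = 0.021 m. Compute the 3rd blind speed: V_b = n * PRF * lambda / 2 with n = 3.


V_blind = 3 * 1135 * 0.021 / 2 = 35.8 m/s

35.8 m/s


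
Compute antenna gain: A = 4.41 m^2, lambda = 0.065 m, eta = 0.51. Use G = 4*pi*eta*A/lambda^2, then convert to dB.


G_linear = 4*pi*0.51*4.41/0.065^2 = 6689.47
G_dB = 10*log10(6689.47) = 38.3 dB

38.3 dB


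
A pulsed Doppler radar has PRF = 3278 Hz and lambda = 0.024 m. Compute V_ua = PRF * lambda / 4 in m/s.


V_ua = 3278 * 0.024 / 4 = 19.7 m/s

19.7 m/s


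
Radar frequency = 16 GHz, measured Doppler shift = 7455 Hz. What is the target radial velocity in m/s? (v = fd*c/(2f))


v = 7455 * 3e8 / (2 * 16000000000.0) = 69.9 m/s

69.9 m/s


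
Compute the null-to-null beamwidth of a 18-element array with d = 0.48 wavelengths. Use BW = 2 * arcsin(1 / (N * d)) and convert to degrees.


1/(N*d) = 1/(18*0.48) = 0.115741
BW = 2*arcsin(0.115741) = 13.3 degrees

13.3 degrees


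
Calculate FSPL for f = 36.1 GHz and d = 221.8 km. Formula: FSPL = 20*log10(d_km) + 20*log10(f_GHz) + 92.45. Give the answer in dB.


20*log10(221.8) = 46.92
20*log10(36.1) = 31.15
FSPL = 170.5 dB

170.5 dB


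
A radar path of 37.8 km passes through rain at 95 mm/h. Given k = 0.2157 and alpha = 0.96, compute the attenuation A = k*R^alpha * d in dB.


gamma = 0.2157 * 95^0.96 = 17.079093 dB/km
A = 17.079093 * 37.8 = 645.59 dB

645.59 dB


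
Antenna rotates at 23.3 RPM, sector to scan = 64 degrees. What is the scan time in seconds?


t = 64 / (23.3 * 360) * 60 = 0.46 s

0.46 s


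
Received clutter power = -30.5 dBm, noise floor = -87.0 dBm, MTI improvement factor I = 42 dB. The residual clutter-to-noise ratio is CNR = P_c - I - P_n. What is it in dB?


CNR = -30.5 - 42 - (-87.0) = 14.5 dB

14.5 dB


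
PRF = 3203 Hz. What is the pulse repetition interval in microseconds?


PRI = 1/3203 = 0.0003122073 s = 312.2 us

312.2 us


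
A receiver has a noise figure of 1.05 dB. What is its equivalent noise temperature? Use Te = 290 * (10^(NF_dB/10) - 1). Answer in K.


NF_lin = 10^(1.05/10) = 1.273503
Te = 290 * (1.273503 - 1) = 79.3 K

79.3 K


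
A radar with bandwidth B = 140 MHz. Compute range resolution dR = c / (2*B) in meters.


dR = 3e8 / (2 * 140000000.0) = 1.07 m

1.07 m


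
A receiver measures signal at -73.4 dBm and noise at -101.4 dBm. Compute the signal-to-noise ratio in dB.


SNR = -73.4 - (-101.4) = 28.0 dB

28.0 dB


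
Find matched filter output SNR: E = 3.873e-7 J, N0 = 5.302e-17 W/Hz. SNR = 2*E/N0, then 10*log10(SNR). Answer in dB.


SNR_lin = 2 * 3.873e-7 / 5.302e-17 = 1.461e10
SNR_dB = 10*log10(1.461e10) = 101.6 dB

101.6 dB


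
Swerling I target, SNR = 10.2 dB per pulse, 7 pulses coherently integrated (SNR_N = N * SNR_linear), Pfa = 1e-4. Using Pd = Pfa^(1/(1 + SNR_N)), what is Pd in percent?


SNR_lin = 10^(10.2/10) = 10.47129
SNR_N = 7 * 10.47129 = 73.29903
1/(1 + SNR_N) = 1/74.29903 = 0.0134591
Pd = (1e-4)^0.0134591 = 0.88341
Pd = 88.3%

88.3%


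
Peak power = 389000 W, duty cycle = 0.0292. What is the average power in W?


P_avg = 389000 * 0.0292 = 11358.8 W

11358.8 W


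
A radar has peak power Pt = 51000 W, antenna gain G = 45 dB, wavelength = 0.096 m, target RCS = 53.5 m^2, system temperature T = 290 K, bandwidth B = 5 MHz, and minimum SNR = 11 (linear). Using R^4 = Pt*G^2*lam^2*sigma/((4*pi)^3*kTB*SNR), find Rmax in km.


G_lin = 10^(45/10) = 31622.776602
R^4 = 51000 * 31622.776602^2 * 0.096^2 * 53.5 / ((4*pi)^3 * 1.38e-23 * 290 * 5000000.0 * 11)
R^4 = 5.75701e22 m^4
R_max = (5.75701e22)^(1/4) = 489834.4 m = 489.8 km

489.8 km


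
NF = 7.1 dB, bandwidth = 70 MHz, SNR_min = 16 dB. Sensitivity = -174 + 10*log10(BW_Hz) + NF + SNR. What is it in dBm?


10*log10(70000000.0) = 78.45
S = -174 + 78.45 + 7.1 + 16 = -72.4 dBm

-72.4 dBm


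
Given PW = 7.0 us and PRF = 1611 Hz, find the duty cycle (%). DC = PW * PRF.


DC = 7.0e-6 * 1611 * 100 = 1.13%

1.13%


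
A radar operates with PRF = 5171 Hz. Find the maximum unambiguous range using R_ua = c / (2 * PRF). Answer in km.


R_ua = 3e8 / (2 * 5171) = 29007.9 m = 29.0 km

29.0 km


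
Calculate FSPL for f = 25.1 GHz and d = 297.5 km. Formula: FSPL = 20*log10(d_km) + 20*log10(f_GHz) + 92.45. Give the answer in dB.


20*log10(297.5) = 49.47
20*log10(25.1) = 27.99
FSPL = 169.9 dB

169.9 dB


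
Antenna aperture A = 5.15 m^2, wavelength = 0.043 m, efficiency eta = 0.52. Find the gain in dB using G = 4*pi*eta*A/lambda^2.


G_linear = 4*pi*0.52*5.15/0.043^2 = 18200.51
G_dB = 10*log10(18200.51) = 42.6 dB

42.6 dB


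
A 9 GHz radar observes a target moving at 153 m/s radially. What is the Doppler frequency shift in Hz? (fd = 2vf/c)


fd = 2 * 153 * 9000000000.0 / 3e8 = 9180.0 Hz

9180.0 Hz


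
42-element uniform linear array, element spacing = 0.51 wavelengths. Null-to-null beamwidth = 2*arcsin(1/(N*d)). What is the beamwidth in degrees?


1/(N*d) = 1/(42*0.51) = 0.046685
BW = 2*arcsin(0.046685) = 5.4 degrees

5.4 degrees


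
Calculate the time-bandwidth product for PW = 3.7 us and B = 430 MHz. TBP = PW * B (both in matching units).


TBP = 3.7 * 430 = 1591.0

1591.0


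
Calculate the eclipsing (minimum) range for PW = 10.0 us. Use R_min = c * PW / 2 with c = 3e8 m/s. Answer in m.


R_min = 3e8 * 10.0e-6 / 2 = 1500.0 m

1500.0 m


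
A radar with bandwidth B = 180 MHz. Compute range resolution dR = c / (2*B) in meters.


dR = 3e8 / (2 * 180000000.0) = 0.83 m

0.83 m


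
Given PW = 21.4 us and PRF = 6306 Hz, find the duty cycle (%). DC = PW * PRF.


DC = 21.4e-6 * 6306 * 100 = 13.49%

13.49%


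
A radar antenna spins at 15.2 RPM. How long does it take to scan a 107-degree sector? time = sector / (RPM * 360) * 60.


t = 107 / (15.2 * 360) * 60 = 1.17 s

1.17 s


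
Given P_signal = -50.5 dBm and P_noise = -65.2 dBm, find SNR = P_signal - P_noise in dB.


SNR = -50.5 - (-65.2) = 14.7 dB

14.7 dB


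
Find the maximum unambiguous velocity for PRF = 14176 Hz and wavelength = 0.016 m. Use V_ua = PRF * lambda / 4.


V_ua = 14176 * 0.016 / 4 = 56.7 m/s

56.7 m/s


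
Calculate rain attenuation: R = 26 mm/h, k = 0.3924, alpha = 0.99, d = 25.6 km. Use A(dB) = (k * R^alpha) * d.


gamma = 0.3924 * 26^0.99 = 9.875353 dB/km
A = 9.875353 * 25.6 = 252.81 dB

252.81 dB


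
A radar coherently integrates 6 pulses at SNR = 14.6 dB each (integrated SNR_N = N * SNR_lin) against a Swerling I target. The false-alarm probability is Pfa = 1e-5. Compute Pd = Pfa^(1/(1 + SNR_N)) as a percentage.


SNR_lin = 10^(14.6/10) = 28.84032
SNR_N = 6 * 28.84032 = 173.04192
1/(1 + SNR_N) = 1/174.04192 = 0.0057457
Pd = (1e-5)^0.0057457 = 0.93599
Pd = 93.6%

93.6%


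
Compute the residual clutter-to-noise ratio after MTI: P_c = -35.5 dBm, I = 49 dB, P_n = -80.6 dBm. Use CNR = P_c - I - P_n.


CNR = -35.5 - 49 - (-80.6) = -3.9 dB

-3.9 dB


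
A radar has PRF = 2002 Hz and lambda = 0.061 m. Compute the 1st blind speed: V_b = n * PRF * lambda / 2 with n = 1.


V_blind = 1 * 2002 * 0.061 / 2 = 61.1 m/s

61.1 m/s


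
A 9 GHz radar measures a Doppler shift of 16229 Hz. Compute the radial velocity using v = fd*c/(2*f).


v = 16229 * 3e8 / (2 * 9000000000.0) = 270.5 m/s

270.5 m/s


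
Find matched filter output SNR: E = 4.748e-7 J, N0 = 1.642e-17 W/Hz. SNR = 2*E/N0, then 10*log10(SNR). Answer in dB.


SNR_lin = 2 * 4.748e-7 / 1.642e-17 = 5.783e10
SNR_dB = 10*log10(5.783e10) = 107.6 dB

107.6 dB


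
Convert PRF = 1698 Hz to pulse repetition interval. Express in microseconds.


PRI = 1/1698 = 0.0005889282 s = 588.9 us

588.9 us


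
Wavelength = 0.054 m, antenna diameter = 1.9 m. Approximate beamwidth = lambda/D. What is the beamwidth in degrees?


BW_rad = 0.054 / 1.9 = 0.028421
BW_deg = 1.63 degrees

1.63 degrees


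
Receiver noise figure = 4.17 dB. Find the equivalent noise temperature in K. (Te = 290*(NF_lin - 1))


NF_lin = 10^(4.17/10) = 2.612161
Te = 290 * (2.612161 - 1) = 467.5 K

467.5 K


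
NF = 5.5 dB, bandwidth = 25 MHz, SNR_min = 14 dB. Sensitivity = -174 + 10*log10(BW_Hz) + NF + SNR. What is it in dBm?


10*log10(25000000.0) = 73.98
S = -174 + 73.98 + 5.5 + 14 = -80.5 dBm

-80.5 dBm


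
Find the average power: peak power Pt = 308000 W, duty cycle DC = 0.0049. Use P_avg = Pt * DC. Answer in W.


P_avg = 308000 * 0.0049 = 1509.2 W

1509.2 W


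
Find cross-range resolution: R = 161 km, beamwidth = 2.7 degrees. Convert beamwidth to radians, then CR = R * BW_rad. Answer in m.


BW_rad = 0.04712389
CR = 161000 * 0.04712389 = 7586.9 m

7586.9 m


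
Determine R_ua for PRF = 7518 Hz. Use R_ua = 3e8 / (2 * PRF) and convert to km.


R_ua = 3e8 / (2 * 7518) = 19952.1 m = 20.0 km

20.0 km


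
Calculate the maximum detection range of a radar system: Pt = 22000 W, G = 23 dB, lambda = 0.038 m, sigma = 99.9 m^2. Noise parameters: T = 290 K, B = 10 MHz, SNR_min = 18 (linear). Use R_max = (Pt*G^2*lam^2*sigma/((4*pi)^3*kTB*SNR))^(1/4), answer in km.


G_lin = 10^(23/10) = 199.526231
R^4 = 22000 * 199.526231^2 * 0.038^2 * 99.9 / ((4*pi)^3 * 1.38e-23 * 290 * 10000000.0 * 18)
R^4 = 8.83845e16 m^4
R_max = (8.83845e16)^(1/4) = 17242.3 m = 17.2 km

17.2 km


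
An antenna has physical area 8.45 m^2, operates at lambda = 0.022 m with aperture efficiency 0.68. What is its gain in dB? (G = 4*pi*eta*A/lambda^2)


G_linear = 4*pi*0.68*8.45/0.022^2 = 149186.71
G_dB = 10*log10(149186.71) = 51.7 dB

51.7 dB


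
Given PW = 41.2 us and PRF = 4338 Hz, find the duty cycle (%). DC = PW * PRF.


DC = 41.2e-6 * 4338 * 100 = 17.87%

17.87%


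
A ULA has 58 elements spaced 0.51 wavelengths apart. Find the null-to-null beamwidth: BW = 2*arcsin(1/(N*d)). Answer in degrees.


1/(N*d) = 1/(58*0.51) = 0.033807
BW = 2*arcsin(0.033807) = 3.9 degrees

3.9 degrees


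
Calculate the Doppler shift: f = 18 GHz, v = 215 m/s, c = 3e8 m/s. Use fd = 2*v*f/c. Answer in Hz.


fd = 2 * 215 * 18000000000.0 / 3e8 = 25800.0 Hz

25800.0 Hz


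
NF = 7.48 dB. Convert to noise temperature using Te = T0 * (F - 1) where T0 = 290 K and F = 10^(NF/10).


NF_lin = 10^(7.48/10) = 5.597576
Te = 290 * (5.597576 - 1) = 1333.3 K

1333.3 K


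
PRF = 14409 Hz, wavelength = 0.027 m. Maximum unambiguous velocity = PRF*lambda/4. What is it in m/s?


V_ua = 14409 * 0.027 / 4 = 97.3 m/s

97.3 m/s


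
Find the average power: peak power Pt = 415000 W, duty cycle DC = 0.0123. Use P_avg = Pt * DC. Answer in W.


P_avg = 415000 * 0.0123 = 5104.5 W

5104.5 W


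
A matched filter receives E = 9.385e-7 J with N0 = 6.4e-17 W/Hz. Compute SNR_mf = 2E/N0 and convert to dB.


SNR_lin = 2 * 9.385e-7 / 6.4e-17 = 2.933e10
SNR_dB = 10*log10(2.933e10) = 104.7 dB

104.7 dB


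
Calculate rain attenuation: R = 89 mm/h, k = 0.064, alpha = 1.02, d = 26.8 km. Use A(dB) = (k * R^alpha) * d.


gamma = 0.064 * 89^1.02 = 6.231 dB/km
A = 6.231 * 26.8 = 166.99 dB

166.99 dB


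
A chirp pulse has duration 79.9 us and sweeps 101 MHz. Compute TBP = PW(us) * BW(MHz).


TBP = 79.9 * 101 = 8069.9

8069.9


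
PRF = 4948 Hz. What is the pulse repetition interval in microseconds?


PRI = 1/4948 = 0.0002021019 s = 202.1 us

202.1 us


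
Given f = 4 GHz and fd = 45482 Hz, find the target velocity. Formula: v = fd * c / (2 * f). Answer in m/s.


v = 45482 * 3e8 / (2 * 4000000000.0) = 1705.6 m/s

1705.6 m/s


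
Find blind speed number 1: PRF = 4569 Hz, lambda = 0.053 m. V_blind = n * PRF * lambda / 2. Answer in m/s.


V_blind = 1 * 4569 * 0.053 / 2 = 121.1 m/s

121.1 m/s


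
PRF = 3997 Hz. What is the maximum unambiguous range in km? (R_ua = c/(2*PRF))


R_ua = 3e8 / (2 * 3997) = 37528.1 m = 37.5 km

37.5 km


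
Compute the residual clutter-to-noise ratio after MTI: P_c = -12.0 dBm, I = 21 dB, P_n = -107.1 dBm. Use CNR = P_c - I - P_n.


CNR = -12.0 - 21 - (-107.1) = 74.1 dB

74.1 dB


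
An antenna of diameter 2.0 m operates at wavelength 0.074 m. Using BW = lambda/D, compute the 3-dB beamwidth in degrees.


BW_rad = 0.074 / 2.0 = 0.037
BW_deg = 2.12 degrees

2.12 degrees


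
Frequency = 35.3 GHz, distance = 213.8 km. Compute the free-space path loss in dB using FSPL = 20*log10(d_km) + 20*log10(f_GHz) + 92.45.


20*log10(213.8) = 46.6
20*log10(35.3) = 30.96
FSPL = 170.0 dB

170.0 dB


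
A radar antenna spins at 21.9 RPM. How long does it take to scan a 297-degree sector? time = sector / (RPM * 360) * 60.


t = 297 / (21.9 * 360) * 60 = 2.26 s

2.26 s


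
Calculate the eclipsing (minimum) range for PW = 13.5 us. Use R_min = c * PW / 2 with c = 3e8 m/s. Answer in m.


R_min = 3e8 * 13.5e-6 / 2 = 2025.0 m

2025.0 m


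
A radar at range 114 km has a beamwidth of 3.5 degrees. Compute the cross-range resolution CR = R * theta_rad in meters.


BW_rad = 0.061086524
CR = 114000 * 0.061086524 = 6963.9 m

6963.9 m


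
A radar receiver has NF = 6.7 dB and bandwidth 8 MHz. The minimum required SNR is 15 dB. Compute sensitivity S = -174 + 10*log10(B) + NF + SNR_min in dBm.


10*log10(8000000.0) = 69.03
S = -174 + 69.03 + 6.7 + 15 = -83.3 dBm

-83.3 dBm


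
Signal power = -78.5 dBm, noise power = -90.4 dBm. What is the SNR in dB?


SNR = -78.5 - (-90.4) = 11.9 dB

11.9 dB


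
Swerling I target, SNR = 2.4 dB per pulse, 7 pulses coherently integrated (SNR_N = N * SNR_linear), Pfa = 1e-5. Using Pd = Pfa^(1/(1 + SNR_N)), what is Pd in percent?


SNR_lin = 10^(2.4/10) = 1.7378
SNR_N = 7 * 1.7378 = 12.1646
1/(1 + SNR_N) = 1/13.1646 = 0.0759613
Pd = (1e-5)^0.0759613 = 0.41706
Pd = 41.7%

41.7%


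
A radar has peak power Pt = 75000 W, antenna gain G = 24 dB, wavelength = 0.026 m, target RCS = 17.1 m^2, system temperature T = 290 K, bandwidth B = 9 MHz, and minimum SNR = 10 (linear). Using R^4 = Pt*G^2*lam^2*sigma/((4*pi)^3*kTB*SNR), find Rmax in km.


G_lin = 10^(24/10) = 251.188643
R^4 = 75000 * 251.188643^2 * 0.026^2 * 17.1 / ((4*pi)^3 * 1.38e-23 * 290 * 9000000.0 * 10)
R^4 = 7.65341e16 m^4
R_max = (7.65341e16)^(1/4) = 16632.7 m = 16.6 km

16.6 km


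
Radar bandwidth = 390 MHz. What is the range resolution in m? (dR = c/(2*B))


dR = 3e8 / (2 * 390000000.0) = 0.38 m

0.38 m


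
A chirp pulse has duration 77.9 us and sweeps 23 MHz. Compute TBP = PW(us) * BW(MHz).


TBP = 77.9 * 23 = 1791.7

1791.7


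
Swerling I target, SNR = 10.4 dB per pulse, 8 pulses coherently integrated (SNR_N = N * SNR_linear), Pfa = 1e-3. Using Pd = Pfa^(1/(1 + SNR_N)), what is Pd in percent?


SNR_lin = 10^(10.4/10) = 10.96478
SNR_N = 8 * 10.96478 = 87.71824
1/(1 + SNR_N) = 1/88.71824 = 0.0112716
Pd = (1e-3)^0.0112716 = 0.92509
Pd = 92.5%

92.5%


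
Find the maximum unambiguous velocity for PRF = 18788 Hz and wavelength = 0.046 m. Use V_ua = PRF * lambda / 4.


V_ua = 18788 * 0.046 / 4 = 216.1 m/s

216.1 m/s


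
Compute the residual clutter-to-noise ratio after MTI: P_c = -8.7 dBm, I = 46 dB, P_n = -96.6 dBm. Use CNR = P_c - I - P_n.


CNR = -8.7 - 46 - (-96.6) = 41.9 dB

41.9 dB


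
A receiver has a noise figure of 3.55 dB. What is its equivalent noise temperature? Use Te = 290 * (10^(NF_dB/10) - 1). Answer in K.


NF_lin = 10^(3.55/10) = 2.264644
Te = 290 * (2.264644 - 1) = 366.7 K

366.7 K


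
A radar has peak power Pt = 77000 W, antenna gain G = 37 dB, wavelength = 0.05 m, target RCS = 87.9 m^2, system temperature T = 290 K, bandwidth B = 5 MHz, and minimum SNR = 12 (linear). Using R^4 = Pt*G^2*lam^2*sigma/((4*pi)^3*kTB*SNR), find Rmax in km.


G_lin = 10^(37/10) = 5011.872336
R^4 = 77000 * 5011.872336^2 * 0.05^2 * 87.9 / ((4*pi)^3 * 1.38e-23 * 290 * 5000000.0 * 12)
R^4 = 8.91993e20 m^4
R_max = (8.91993e20)^(1/4) = 172818.6 m = 172.8 km

172.8 km


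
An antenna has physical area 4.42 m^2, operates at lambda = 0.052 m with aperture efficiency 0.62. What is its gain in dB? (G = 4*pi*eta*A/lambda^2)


G_linear = 4*pi*0.62*4.42/0.052^2 = 12735.53
G_dB = 10*log10(12735.53) = 41.1 dB

41.1 dB


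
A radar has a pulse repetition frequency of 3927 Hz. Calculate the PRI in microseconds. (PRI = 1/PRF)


PRI = 1/3927 = 0.0002546473 s = 254.6 us

254.6 us


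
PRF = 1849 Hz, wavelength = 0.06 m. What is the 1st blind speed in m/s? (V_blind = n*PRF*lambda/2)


V_blind = 1 * 1849 * 0.06 / 2 = 55.5 m/s

55.5 m/s


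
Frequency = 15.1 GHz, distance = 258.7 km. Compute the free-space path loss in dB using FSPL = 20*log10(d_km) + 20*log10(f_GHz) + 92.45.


20*log10(258.7) = 48.26
20*log10(15.1) = 23.58
FSPL = 164.3 dB

164.3 dB


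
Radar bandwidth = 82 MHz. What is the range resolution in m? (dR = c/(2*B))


dR = 3e8 / (2 * 82000000.0) = 1.83 m

1.83 m


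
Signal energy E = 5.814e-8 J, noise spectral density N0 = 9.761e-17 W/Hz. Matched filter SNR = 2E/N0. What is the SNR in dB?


SNR_lin = 2 * 5.814e-8 / 9.761e-17 = 1.191e9
SNR_dB = 10*log10(1.191e9) = 90.8 dB

90.8 dB


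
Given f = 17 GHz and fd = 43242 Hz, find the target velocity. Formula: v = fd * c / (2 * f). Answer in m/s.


v = 43242 * 3e8 / (2 * 17000000000.0) = 381.5 m/s

381.5 m/s


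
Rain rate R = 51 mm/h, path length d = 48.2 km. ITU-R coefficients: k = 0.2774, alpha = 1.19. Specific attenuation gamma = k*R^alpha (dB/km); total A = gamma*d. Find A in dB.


gamma = 0.2774 * 51^1.19 = 29.86173 dB/km
A = 29.86173 * 48.2 = 1439.34 dB

1439.34 dB


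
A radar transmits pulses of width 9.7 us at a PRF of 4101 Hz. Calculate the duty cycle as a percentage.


DC = 9.7e-6 * 4101 * 100 = 3.98%

3.98%


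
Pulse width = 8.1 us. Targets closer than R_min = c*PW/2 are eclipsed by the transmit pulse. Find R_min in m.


R_min = 3e8 * 8.1e-6 / 2 = 1215.0 m

1215.0 m


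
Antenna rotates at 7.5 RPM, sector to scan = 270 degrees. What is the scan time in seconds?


t = 270 / (7.5 * 360) * 60 = 6.0 s

6.0 s


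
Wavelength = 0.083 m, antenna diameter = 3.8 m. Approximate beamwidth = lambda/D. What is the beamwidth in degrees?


BW_rad = 0.083 / 3.8 = 0.021842
BW_deg = 1.25 degrees

1.25 degrees


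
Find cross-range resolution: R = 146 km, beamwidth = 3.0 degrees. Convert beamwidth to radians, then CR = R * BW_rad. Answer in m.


BW_rad = 0.052359878
CR = 146000 * 0.052359878 = 7644.5 m

7644.5 m


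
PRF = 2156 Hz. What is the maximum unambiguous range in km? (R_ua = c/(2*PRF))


R_ua = 3e8 / (2 * 2156) = 69573.3 m = 69.6 km

69.6 km


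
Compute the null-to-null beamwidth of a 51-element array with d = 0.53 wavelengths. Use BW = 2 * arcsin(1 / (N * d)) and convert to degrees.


1/(N*d) = 1/(51*0.53) = 0.036996
BW = 2*arcsin(0.036996) = 4.2 degrees

4.2 degrees


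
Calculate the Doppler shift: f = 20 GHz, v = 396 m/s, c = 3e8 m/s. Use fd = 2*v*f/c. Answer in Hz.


fd = 2 * 396 * 20000000000.0 / 3e8 = 52800.0 Hz

52800.0 Hz


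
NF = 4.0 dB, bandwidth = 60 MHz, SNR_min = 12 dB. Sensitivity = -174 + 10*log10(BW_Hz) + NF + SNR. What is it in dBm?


10*log10(60000000.0) = 77.78
S = -174 + 77.78 + 4.0 + 12 = -80.2 dBm

-80.2 dBm


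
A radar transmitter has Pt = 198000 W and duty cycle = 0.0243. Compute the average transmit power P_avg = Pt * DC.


P_avg = 198000 * 0.0243 = 4811.4 W

4811.4 W


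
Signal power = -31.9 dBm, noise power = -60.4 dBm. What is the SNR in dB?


SNR = -31.9 - (-60.4) = 28.5 dB

28.5 dB


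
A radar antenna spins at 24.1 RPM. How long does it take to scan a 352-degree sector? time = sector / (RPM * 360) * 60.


t = 352 / (24.1 * 360) * 60 = 2.43 s

2.43 s


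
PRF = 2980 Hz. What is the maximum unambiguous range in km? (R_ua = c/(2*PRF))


R_ua = 3e8 / (2 * 2980) = 50335.6 m = 50.3 km

50.3 km
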